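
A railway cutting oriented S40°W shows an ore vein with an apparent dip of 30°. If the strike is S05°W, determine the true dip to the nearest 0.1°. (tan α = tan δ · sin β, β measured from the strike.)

β = acute angle between strike S05°W and section S40°W = 35°.
tan(true dip) = tan 30° / sin 35° = 1.0066
true dip = arctan 1.0066 = 45.19°

45.2°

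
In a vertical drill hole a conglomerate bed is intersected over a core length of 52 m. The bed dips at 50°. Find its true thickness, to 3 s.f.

True thickness t = h · cos(dip) = 52 × cos 50°
t = 52 × 0.6428 = 33.425 m

33.4 m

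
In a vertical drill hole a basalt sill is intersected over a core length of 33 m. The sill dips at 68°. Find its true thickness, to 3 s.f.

True thickness t = h · cos(dip) = 33 × cos 68°
t = 33 × 0.3746 = 12.362 m

12.4 m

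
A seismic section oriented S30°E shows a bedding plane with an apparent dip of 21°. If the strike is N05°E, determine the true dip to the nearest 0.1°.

β = acute angle between strike N05°E and section S30°E = 35°.
tan δ = tan α / sin β = tan 21° / sin 35° = 0.3839 / 0.5736 = 0.6692
true dip = arctan 0.6692 = 33.79°

33.8°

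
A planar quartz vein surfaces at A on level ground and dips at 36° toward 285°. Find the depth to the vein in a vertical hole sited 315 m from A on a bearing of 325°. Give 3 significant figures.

175 m

The hole lies 40° from the dip direction, so the down-dip offset is 315 × cos 40° = 241.30 m.
Depth = down-dip offset × tan(dip) = 241.30 × tan 36° = 241.30 × 0.7265
Depth = 175.32 m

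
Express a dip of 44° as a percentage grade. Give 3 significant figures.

grade % = 100 × tan 44° = 100 × 0.9657

96.6%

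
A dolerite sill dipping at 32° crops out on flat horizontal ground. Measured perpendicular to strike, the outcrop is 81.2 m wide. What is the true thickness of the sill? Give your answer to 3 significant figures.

True thickness t = w · sin(dip) = 81.2 × sin 32°
t = 81.2 × 0.5299 = 43.029 m

43.0 m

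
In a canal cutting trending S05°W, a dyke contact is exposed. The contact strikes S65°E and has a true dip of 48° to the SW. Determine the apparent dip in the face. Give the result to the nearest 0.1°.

46.2°

Angle between strike (S65°E) and section (S05°W): β = 70°.
tan α = tan 48° × sin 70° = 1.1106 × 0.9397 = 1.0436
apparent dip = arctan 1.0436 = 46.22°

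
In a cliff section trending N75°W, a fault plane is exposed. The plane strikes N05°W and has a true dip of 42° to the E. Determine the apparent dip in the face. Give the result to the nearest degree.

40°

The section lies 70° from the strike.
tan(apparent dip) = tan 42° · sin 70° = 0.8461
apparent dip = arctan 0.8461 = 40.23°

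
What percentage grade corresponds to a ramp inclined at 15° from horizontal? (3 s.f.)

grade % = 100 × tan 15° = 100 × 0.2679

26.8%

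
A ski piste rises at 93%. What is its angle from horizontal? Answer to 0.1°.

tan θ = 93/100 = 0.9300
θ = arctan(0.9300) = 42.92°

42.9°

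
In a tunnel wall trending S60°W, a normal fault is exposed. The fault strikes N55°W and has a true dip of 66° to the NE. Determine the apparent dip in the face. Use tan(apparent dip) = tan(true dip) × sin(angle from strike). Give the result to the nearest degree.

The strike is N55°W and the section trends S60°W; the acute angle between them is β = 65°.
tan(apparent dip) = tan 66° · sin 65° = 2.0356
α = arctan(2.0356) = 63.84°

64°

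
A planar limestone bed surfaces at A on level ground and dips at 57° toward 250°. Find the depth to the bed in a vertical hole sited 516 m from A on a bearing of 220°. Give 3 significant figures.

688 m

The hole lies 30° from the dip direction, so the down-dip offset is 516 × cos 30° = 446.87 m.
Depth = down-dip offset × tan(dip) = 446.87 × tan 57° = 446.87 × 1.5399
Depth = 688.12 m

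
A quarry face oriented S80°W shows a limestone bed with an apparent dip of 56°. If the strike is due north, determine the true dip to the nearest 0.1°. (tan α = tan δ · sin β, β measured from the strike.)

β = acute angle between strike due north and section S80°W = 80°.
tan δ = tan α / sin β = tan 56° / sin 80° = 1.4826 / 0.9848 = 1.5054
true dip = arctan 1.5054 = 56.41°

56.4°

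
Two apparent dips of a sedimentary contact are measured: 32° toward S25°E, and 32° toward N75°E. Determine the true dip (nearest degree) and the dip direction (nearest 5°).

true dip 39°, dip direction 115°

The two traces are lines in the plane: v₁ = (sin 155°·cos 32°, cos 155°·cos 32°, −sin 32°), v₂ = (sin 75°·cos 32°, cos 75°·cos 32°, −sin 32°).
n = v₁ × v₂ = (0.524, -0.244, 0.708) (taken with n_z > 0).
True dip = arccos(n_z / |n|) = arccos(0.7749) = 39.2°.
Dip direction = azimuth of (n_x, n_y) = atan2(0.524, -0.244) = 115°.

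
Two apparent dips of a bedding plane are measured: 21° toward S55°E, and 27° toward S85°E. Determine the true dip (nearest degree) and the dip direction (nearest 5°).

Each apparent-dip line lies in the plane. As unit vectors (x east, y north, z up), v₁ plunges 21°→S55°E and v₂ plunges 27°→S85°E.
n = v₁ × v₂ = (0.215, 0.029, 0.416) (taken with n_z > 0).
True dip = arccos(n_z / |n|) = arccos(0.8864) = 27.6°.
Dip direction = azimuth of (n_x, n_y) = atan2(0.215, 0.029) = 82°.

true dip 28°, dip direction 080°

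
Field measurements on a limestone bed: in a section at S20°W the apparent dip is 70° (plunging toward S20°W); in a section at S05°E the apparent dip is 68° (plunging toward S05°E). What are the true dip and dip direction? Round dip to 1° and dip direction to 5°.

Represent each trace as a vector plunging at its apparent dip toward its trend (east-north-up frame): v₁ = (-0.117, -0.321, -0.940), v₂ = (0.033, -0.373, -0.927).
The plane normal is n = v₁ × v₂ ∝ (-0.053, -0.139, 0.054).
True dip = arccos(n_z / |n|) = arccos(0.3420) = 70.0°.
Dip direction = atan2(-0.053, -0.139) = 201° (azimuth of n's horizontal projection).

true dip 70°, dip direction 200°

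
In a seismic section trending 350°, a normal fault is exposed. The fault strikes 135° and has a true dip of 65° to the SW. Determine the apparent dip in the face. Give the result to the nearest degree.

The section lies 35° from the strike.
tan(apparent dip) = tan 65° · sin 35° = 1.2300
α = arctan(1.2300) = 50.89°

51°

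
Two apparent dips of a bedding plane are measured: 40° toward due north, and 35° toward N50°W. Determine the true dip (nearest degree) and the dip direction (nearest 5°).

The two traces are lines in the plane: v₁ = (sin 0°·cos 40°, cos 0°·cos 40°, −sin 40°), v₂ = (sin 310°·cos 35°, cos 310°·cos 35°, −sin 35°).
n = v₁ × v₂ = (-0.101, 0.403, 0.481) (taken with n_z > 0).
Dip δ = arctan(|n_h|/n_z) = arctan(0.416/0.481) = 40.9°.
Dip direction = azimuth of (n_x, n_y) = atan2(-0.101, 0.403) = 346°.

true dip 41°, dip direction 345°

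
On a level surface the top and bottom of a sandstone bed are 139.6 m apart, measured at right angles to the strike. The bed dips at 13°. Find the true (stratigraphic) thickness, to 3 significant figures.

True thickness t = w · sin(dip) = 139.6 × sin 13°
t = 139.6 × 0.2250 = 31.403 m

31.4 m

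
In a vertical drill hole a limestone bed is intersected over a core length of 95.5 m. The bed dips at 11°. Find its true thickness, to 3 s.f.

93.7 m

True thickness t = h · cos(dip) = 95.5 × cos 11°
t = 95.5 × 0.9816 = 93.745 m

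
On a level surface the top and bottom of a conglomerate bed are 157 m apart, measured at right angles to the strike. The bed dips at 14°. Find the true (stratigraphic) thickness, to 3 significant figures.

True thickness t = w · sin(dip) = 157 × sin 14°
t = 157 × 0.2419 = 37.982 m

38.0 m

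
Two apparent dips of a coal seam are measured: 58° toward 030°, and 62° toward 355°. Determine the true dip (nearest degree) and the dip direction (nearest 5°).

true dip 62°, dip direction 000°

Each apparent-dip line lies in the plane. As unit vectors (x east, y north, z up), v₁ plunges 58°→030° and v₂ plunges 62°→355°.
The plane normal is n = v₁ × v₂ ∝ (-0.009, 0.269, 0.143).
Dip δ = arctan(|n_h|/n_z) = arctan(0.269/0.143) = 62.0°.
Dip direction = azimuth of (n_x, n_y) = atan2(-0.009, 0.269) = 358°.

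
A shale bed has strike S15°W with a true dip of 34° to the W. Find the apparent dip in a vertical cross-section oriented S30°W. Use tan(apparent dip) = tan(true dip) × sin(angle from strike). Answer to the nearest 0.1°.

The strike is S15°W and the section trends S30°W; the acute angle between them is β = 15°.
tan α = tan 34° × sin 15° = 0.6745 × 0.2588 = 0.1746
apparent dip = arctan 0.1746 = 9.90°

9.9°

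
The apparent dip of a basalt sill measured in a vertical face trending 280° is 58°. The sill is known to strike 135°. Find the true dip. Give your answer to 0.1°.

70.3°

β = acute angle between strike 135° and section 280° = 35°.
tan(true dip) = tan 58° / sin 35° = 2.7901
true dip = arctan 2.7901 = 70.28°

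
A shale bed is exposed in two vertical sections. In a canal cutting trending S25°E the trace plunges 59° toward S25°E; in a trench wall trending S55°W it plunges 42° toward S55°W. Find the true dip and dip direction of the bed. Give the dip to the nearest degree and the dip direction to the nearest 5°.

The two traces are lines in the plane: v₁ = (sin 155°·cos 59°, cos 155°·cos 59°, −sin 59°), v₂ = (sin 235°·cos 42°, cos 235°·cos 42°, −sin 42°).
The plane normal is n = v₁ × v₂ ∝ (0.053, -0.667, 0.377).
True dip = arccos(n_z / |n|) = arccos(0.4906) = 60.6°.
Dip direction = atan2(0.053, -0.667) = 175° (azimuth of n's horizontal projection).

true dip 61°, dip direction 175°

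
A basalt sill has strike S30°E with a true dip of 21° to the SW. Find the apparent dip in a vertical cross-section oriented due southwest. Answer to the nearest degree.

20°

Angle between strike (S30°E) and section (due southwest): β = 75°.
tan α = tan 21° × sin 75° = 0.3839 × 0.9659 = 0.3708
α = arctan(0.3708) = 20.34°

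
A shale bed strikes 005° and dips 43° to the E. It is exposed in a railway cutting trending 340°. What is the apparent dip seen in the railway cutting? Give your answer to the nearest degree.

The section lies 25° from the strike.
tan α = tan 43° × sin 25° = 0.9325 × 0.4226 = 0.3941
apparent dip = arctan 0.3941 = 21.51°

22°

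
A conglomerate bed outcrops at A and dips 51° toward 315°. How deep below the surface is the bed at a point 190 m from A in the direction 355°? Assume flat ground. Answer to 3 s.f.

The hole lies 40° from the dip direction, so the down-dip offset is 190 × cos 40° = 145.55 m.
Depth = down-dip offset × tan(dip) = 145.55 × tan 51° = 145.55 × 1.2349
Depth = 179.74 m

180 m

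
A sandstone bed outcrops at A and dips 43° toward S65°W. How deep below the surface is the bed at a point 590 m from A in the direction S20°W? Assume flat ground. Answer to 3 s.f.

389 m

The hole lies 45° from the dip direction, so the down-dip offset is 590 × cos 45° = 417.19 m.
Depth = down-dip offset × tan(dip) = 417.19 × tan 43° = 417.19 × 0.9325
Depth = 389.04 m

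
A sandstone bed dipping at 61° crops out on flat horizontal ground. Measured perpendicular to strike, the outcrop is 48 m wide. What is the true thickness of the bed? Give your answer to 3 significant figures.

True thickness t = w · sin(dip) = 48 × sin 61°
t = 48 × 0.8746 = 41.982 m

42.0 m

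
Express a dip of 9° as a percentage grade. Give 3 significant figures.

15.8%

grade % = 100 × tan 9° = 100 × 0.1584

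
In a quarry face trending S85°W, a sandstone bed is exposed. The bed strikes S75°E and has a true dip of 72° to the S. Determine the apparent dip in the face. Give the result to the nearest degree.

46°

The section lies 20° from the strike.
tan α = tan 72° × sin 20° = 3.0777 × 0.3420 = 1.0526
apparent dip = arctan 1.0526 = 46.47°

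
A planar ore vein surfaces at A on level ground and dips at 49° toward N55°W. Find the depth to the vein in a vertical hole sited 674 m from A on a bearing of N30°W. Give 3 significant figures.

The hole lies 25° from the dip direction, so the down-dip offset is 674 × cos 25° = 610.85 m.
Depth = down-dip offset × tan(dip) = 610.85 × tan 49° = 610.85 × 1.1504
Depth = 702.70 m

703 m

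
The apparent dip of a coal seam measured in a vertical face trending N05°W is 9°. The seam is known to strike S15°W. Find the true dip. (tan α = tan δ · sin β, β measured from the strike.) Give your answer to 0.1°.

24.8°

β = acute angle between strike S15°W and section N05°W = 20°.
tan(true dip) = tan 9° / sin 20° = 0.4631
δ = arctan(0.4631) = 24.85°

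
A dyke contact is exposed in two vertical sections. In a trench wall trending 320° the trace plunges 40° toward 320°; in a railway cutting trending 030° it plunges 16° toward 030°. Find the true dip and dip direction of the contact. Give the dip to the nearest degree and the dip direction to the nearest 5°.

true dip 40°, dip direction 320°

Represent each trace as a vector plunging at its apparent dip toward its trend (east-north-up frame): v₁ = (-0.492, 0.587, -0.643), v₂ = (0.481, 0.832, -0.276).
n = v₁ × v₂ = (-0.373, 0.445, 0.692) (taken with n_z > 0).
tan δ = √(n_x²+n_y²)/n_z = 0.581/0.692, so δ = 40.0°.
Dip direction = azimuth of (n_x, n_y) = atan2(-0.373, 0.445) = 320°.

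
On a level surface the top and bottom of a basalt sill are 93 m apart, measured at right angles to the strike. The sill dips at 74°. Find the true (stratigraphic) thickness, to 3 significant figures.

89.4 m

True thickness t = w · sin(dip) = 93 × sin 74°
t = 93 × 0.9613 = 89.397 m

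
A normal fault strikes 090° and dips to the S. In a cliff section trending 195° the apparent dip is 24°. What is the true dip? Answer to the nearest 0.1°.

24.7°

β = acute angle between strike 090° and section 195° = 75°.
tan δ = tan α / sin β = tan 24° / sin 75° = 0.4452 / 0.9659 = 0.4609
true dip = arctan 0.4609 = 24.75°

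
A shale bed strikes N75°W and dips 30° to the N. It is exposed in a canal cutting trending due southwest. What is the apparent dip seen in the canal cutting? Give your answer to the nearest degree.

The strike is N75°W and the section trends due southwest; the acute angle between them is β = 60°.
tan α = tan 30° × sin 60° = 0.5774 × 0.8660 = 0.5000
α = arctan(0.5000) = 26.57°

27°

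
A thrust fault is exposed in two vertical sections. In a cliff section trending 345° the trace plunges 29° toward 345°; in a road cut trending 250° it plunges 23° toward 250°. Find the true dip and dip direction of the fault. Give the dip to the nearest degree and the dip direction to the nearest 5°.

Represent each trace as a vector plunging at its apparent dip toward its trend (east-north-up frame): v₁ = (-0.226, 0.845, -0.485), v₂ = (-0.865, -0.315, -0.391).
Cross product v₁ × v₂ gives the pole to the plane: n ∝ (-0.483, 0.331, 0.802).
True dip = arccos(n_z / |n|) = arccos(0.8078) = 36.1°.
Dip direction = azimuth of (n_x, n_y) = atan2(-0.483, 0.331) = 304°.

true dip 36°, dip direction 305°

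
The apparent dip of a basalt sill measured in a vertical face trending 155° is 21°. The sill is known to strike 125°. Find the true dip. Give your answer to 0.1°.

37.5°

β = acute angle between strike 125° and section 155° = 30°.
tan(true dip) = tan 21° / sin 30° = 0.7677
δ = arctan(0.7677) = 37.51°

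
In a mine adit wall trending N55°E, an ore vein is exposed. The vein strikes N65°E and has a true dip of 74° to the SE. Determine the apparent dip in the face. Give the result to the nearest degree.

The section lies 10° from the strike.
tan(apparent dip) = tan 74° · sin 10° = 0.6056
apparent dip = arctan 0.6056 = 31.20°

31°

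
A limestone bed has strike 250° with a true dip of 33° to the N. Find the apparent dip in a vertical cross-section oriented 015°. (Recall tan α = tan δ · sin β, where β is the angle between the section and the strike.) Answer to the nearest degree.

Angle between strike (250°) and section (015°): β = 55°.
tan α = tan 33° × sin 55° = 0.6494 × 0.8192 = 0.5320
apparent dip = arctan 0.5320 = 28.01°

28°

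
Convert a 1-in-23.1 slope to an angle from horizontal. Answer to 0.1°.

tan θ = 1/23.1 = 0.0433
θ = arctan(0.0433) = 2.48°

2.5°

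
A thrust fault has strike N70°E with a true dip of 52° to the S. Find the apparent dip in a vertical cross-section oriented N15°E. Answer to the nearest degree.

Angle between strike (N70°E) and section (N15°E): β = 55°.
tan α = tan 52° × sin 55° = 1.2799 × 0.8192 = 1.0485
apparent dip = arctan 1.0485 = 46.36°

46°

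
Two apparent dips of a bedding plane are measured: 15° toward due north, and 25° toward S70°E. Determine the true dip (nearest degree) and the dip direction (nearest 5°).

The two traces are lines in the plane: v₁ = (sin 0°·cos 15°, cos 0°·cos 15°, −sin 15°), v₂ = (sin 110°·cos 25°, cos 110°·cos 25°, −sin 25°).
n = v₁ × v₂ = (0.488, 0.220, 0.823) (taken with n_z > 0).
True dip = arccos(n_z / |n|) = arccos(0.8379) = 33.1°.
The horizontal component of n points toward azimuth atan2(n_x, n_y) = 66°, the dip direction.

true dip 33°, dip direction 065°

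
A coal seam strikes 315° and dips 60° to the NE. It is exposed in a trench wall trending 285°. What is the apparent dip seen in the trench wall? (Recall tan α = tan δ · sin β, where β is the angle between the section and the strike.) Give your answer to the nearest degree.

41°

Angle between strike (315°) and section (285°): β = 30°.
tan(apparent dip) = tan 60° · sin 30° = 0.8660
apparent dip = arctan 0.8660 = 40.89°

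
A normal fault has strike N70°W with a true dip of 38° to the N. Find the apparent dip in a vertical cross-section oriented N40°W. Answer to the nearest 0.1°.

The strike is N70°W and the section trends N40°W; the acute angle between them is β = 30°.
tan(apparent dip) = tan 38° · sin 30° = 0.3906
apparent dip = arctan 0.3906 = 21.34°

21.3°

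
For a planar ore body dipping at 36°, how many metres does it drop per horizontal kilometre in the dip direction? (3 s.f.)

727 m

drop per km = 1000 × tan 36° = 1000 × 0.7265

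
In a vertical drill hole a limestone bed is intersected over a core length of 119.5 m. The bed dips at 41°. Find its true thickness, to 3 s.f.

True thickness t = h · cos(dip) = 119.5 × cos 41°
t = 119.5 × 0.7547 = 90.188 m

90.2 m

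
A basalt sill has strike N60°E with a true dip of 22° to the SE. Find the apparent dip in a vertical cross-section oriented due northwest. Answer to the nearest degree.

The strike is N60°E and the section trends due northwest; the acute angle between them is β = 75°.
tan α = tan 22° × sin 75° = 0.4040 × 0.9659 = 0.3903
apparent dip = arctan 0.3903 = 21.32°

21°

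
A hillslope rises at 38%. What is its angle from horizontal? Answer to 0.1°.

20.8°

tan θ = 38/100 = 0.3800
θ = arctan(0.3800) = 20.81°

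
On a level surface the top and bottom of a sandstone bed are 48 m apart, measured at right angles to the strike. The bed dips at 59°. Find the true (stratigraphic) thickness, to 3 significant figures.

41.1 m

True thickness t = w · sin(dip) = 48 × sin 59°
t = 48 × 0.8572 = 41.144 m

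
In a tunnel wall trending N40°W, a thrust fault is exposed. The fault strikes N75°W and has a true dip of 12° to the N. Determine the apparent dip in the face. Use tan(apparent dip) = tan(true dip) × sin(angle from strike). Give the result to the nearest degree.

7°

Angle between strike (N75°W) and section (N40°W): β = 35°.
tan α = tan 12° × sin 35° = 0.2126 × 0.5736 = 0.1219
α = arctan(0.1219) = 6.95°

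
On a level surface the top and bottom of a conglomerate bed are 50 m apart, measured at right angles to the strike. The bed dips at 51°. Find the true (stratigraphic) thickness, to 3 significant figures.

True thickness t = w · sin(dip) = 50 × sin 51°
t = 50 × 0.7771 = 38.857 m

38.9 m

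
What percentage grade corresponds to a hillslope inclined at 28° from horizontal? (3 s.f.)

53.2%

grade % = 100 × tan 28° = 100 × 0.5317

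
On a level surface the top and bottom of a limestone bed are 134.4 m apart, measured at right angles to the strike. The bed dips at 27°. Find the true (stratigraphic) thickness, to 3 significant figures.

True thickness t = w · sin(dip) = 134.4 × sin 27°
t = 134.4 × 0.4540 = 61.016 m

61.0 m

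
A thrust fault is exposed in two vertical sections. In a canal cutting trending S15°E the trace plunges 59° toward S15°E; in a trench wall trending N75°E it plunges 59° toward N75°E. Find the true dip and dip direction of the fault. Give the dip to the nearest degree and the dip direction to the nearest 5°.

true dip 67°, dip direction 120°

Each apparent-dip line lies in the plane. As unit vectors (x east, y north, z up), v₁ plunges 59°→S15°E and v₂ plunges 59°→N75°E.
Cross product v₁ × v₂ gives the pole to the plane: n ∝ (0.541, -0.312, 0.265).
Dip δ = arctan(|n_h|/n_z) = arctan(0.624/0.265) = 67.0°.
Dip direction = azimuth of (n_x, n_y) = atan2(0.541, -0.312) = 120°.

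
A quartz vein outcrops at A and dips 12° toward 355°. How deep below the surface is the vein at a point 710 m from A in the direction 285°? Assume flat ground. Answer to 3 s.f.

51.6 m

The hole lies 70° from the dip direction, so the down-dip offset is 710 × cos 70° = 242.83 m.
Depth = down-dip offset × tan(dip) = 242.83 × tan 12° = 242.83 × 0.2126
Depth = 51.62 m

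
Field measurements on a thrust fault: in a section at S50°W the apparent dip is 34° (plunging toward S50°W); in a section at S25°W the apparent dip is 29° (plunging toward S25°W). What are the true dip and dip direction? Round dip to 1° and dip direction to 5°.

Each apparent-dip line lies in the plane. As unit vectors (x east, y north, z up), v₁ plunges 34°→S50°W and v₂ plunges 29°→S25°W.
n = v₁ × v₂ = (-0.185, -0.101, 0.306) (taken with n_z > 0).
tan δ = √(n_x²+n_y²)/n_z = 0.211/0.306, so δ = 34.5°.
The horizontal component of n points toward azimuth atan2(n_x, n_y) = 241°, the dip direction.

true dip 35°, dip direction 240°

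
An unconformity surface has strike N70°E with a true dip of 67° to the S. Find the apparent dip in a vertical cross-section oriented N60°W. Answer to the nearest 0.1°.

61.0°

Angle between strike (N70°E) and section (N60°W): β = 50°.
tan(apparent dip) = tan 67° · sin 50° = 1.8047
α = arctan(1.8047) = 61.01°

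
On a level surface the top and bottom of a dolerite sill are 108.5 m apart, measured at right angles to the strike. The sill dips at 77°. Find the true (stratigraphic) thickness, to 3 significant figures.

106 m

True thickness t = w · sin(dip) = 108.5 × sin 77°
t = 108.5 × 0.9744 = 105.719 m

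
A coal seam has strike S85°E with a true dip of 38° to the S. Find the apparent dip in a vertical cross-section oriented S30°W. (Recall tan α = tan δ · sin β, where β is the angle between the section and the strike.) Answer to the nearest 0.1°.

35.3°

Angle between strike (S85°E) and section (S30°W): β = 65°.
tan(apparent dip) = tan 38° · sin 65° = 0.7081
apparent dip = arctan 0.7081 = 35.30°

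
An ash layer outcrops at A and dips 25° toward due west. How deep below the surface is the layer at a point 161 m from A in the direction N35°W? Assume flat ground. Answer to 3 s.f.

43.1 m

The hole lies 55° from the dip direction, so the down-dip offset is 161 × cos 55° = 92.35 m.
Depth = down-dip offset × tan(dip) = 92.35 × tan 25° = 92.35 × 0.4663
Depth = 43.06 m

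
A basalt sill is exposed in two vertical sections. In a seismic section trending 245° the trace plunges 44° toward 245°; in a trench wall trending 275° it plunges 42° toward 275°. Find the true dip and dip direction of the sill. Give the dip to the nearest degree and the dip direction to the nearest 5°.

Represent each trace as a vector plunging at its apparent dip toward its trend (east-north-up frame): v₁ = (-0.652, -0.304, -0.695), v₂ = (-0.740, 0.065, -0.669).
Cross product v₁ × v₂ gives the pole to the plane: n ∝ (-0.248, -0.078, 0.267).
Dip δ = arctan(|n_h|/n_z) = arctan(0.260/0.267) = 44.3°.
The horizontal component of n points toward azimuth atan2(n_x, n_y) = 253°, the dip direction.

true dip 44°, dip direction 255°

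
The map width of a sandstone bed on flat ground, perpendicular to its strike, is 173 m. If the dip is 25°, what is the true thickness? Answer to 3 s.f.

True thickness t = w · sin(dip) = 173 × sin 25°
t = 173 × 0.4226 = 73.113 m

73.1 m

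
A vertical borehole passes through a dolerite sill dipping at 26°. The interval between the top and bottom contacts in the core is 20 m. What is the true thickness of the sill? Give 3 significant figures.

True thickness t = h · cos(dip) = 20 × cos 26°
t = 20 × 0.8988 = 17.976 m

18.0 m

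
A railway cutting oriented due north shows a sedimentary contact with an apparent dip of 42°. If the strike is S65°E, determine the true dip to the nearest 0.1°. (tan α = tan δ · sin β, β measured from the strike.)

44.8°

The section is 65° from the strike.
tan δ = tan α / sin β = tan 42° / sin 65° = 0.9004 / 0.9063 = 0.9935
δ = arctan(0.9935) = 44.81°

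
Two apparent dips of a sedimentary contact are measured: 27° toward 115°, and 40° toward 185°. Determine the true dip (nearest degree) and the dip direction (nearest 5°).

true dip 41°, dip direction 170°

The two traces are lines in the plane: v₁ = (sin 115°·cos 27°, cos 115°·cos 27°, −sin 27°), v₂ = (sin 185°·cos 40°, cos 185°·cos 40°, −sin 40°).
The plane normal is n = v₁ × v₂ ∝ (0.104, -0.549, 0.641).
True dip = arccos(n_z / |n|) = arccos(0.7537) = 41.1°.
The horizontal component of n points toward azimuth atan2(n_x, n_y) = 169°, the dip direction.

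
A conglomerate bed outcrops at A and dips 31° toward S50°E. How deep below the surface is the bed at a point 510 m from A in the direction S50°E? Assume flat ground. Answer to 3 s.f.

The hole is directly down-dip from the outcrop, so the down-dip offset is 510 m.
Depth = down-dip offset × tan(dip) = 510.00 × tan 31° = 510.00 × 0.6009
Depth = 306.44 m

306 m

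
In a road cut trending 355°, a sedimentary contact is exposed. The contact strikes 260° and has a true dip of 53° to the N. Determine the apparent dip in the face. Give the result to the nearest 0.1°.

52.9°

The section lies 85° from the strike.
tan(apparent dip) = tan 53° · sin 85° = 1.3220
α = arctan(1.3220) = 52.89°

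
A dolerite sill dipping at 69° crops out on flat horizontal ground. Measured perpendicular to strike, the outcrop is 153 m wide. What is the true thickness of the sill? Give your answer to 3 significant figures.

True thickness t = w · sin(dip) = 153 × sin 69°
t = 153 × 0.9336 = 142.838 m

143 m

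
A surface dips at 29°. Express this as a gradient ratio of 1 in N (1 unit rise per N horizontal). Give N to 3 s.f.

1 in 1.80

1 : N means tan θ = 1/N, so N = 1/tan 29° = 1/0.5543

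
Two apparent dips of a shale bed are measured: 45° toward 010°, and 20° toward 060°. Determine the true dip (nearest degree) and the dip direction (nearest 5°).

Each apparent-dip line lies in the plane. As unit vectors (x east, y north, z up), v₁ plunges 45°→010° and v₂ plunges 20°→060°.
Cross product v₁ × v₂ gives the pole to the plane: n ∝ (-0.094, 0.533, 0.509).
Dip δ = arctan(|n_h|/n_z) = arctan(0.542/0.509) = 46.8°.
Dip direction = azimuth of (n_x, n_y) = atan2(-0.094, 0.533) = 350°.

true dip 47°, dip direction 350°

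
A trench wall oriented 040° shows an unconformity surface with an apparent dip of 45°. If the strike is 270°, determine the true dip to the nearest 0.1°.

The section is 50° from the strike.
tan(true dip) = tan 45° / sin 50° = 1.3054
true dip = arctan 1.3054 = 52.55°

52.5°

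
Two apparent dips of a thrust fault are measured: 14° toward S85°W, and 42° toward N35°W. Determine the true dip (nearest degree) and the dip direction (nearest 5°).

true dip 43°, dip direction 340°

Each apparent-dip line lies in the plane. As unit vectors (x east, y north, z up), v₁ plunges 14°→S85°W and v₂ plunges 42°→N35°W.
Cross product v₁ × v₂ gives the pole to the plane: n ∝ (-0.204, 0.544, 0.624).
True dip = arccos(n_z / |n|) = arccos(0.7323) = 42.9°.
Dip direction = azimuth of (n_x, n_y) = atan2(-0.204, 0.544) = 339°.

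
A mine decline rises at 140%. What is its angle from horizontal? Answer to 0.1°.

54.5°

tan θ = 140/100 = 1.4000
θ = arctan(1.4000) = 54.46°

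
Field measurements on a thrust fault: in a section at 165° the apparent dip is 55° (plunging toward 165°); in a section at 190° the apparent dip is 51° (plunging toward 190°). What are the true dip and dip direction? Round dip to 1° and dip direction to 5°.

The two traces are lines in the plane: v₁ = (sin 165°·cos 55°, cos 165°·cos 55°, −sin 55°), v₂ = (sin 190°·cos 51°, cos 190°·cos 51°, −sin 51°).
The plane normal is n = v₁ × v₂ ∝ (0.077, -0.205, 0.153).
True dip = arccos(n_z / |n|) = arccos(0.5717) = 55.1°.
Dip direction = azimuth of (n_x, n_y) = atan2(0.077, -0.205) = 159°.

true dip 55°, dip direction 160°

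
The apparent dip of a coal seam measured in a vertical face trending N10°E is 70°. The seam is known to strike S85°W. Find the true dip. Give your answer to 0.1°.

β = acute angle between strike S85°W and section N10°E = 75°.
tan δ = tan α / sin β = tan 70° / sin 75° = 2.7475 / 0.9659 = 2.8444
true dip = arctan 2.8444 = 70.63°

70.6°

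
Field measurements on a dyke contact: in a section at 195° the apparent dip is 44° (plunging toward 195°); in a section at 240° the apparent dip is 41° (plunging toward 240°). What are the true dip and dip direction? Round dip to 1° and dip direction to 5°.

The two traces are lines in the plane: v₁ = (sin 195°·cos 44°, cos 195°·cos 44°, −sin 44°), v₂ = (sin 240°·cos 41°, cos 240°·cos 41°, −sin 41°).
Cross product v₁ × v₂ gives the pole to the plane: n ∝ (-0.194, -0.332, 0.384).
True dip = arccos(n_z / |n|) = arccos(0.7067) = 45.0°.
Dip direction = atan2(-0.194, -0.332) = 210° (azimuth of n's horizontal projection).

true dip 45°, dip direction 210°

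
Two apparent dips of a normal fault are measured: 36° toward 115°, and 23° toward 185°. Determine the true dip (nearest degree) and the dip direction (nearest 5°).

Each apparent-dip line lies in the plane. As unit vectors (x east, y north, z up), v₁ plunges 36°→115° and v₂ plunges 23°→185°.
n = v₁ × v₂ = (0.405, -0.334, 0.700) (taken with n_z > 0).
Dip δ = arctan(|n_h|/n_z) = arctan(0.525/0.700) = 36.9°.
Dip direction = atan2(0.405, -0.334) = 129° (azimuth of n's horizontal projection).

true dip 37°, dip direction 130°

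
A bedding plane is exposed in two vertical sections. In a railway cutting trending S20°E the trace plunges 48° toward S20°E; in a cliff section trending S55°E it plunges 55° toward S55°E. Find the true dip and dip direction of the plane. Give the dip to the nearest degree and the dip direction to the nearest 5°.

true dip 55°, dip direction 120°

Each apparent-dip line lies in the plane. As unit vectors (x east, y north, z up), v₁ plunges 48°→S20°E and v₂ plunges 55°→S55°E.
The plane normal is n = v₁ × v₂ ∝ (0.271, -0.162, 0.220).
Dip δ = arctan(|n_h|/n_z) = arctan(0.315/0.220) = 55.1°.
Dip direction = atan2(0.271, -0.162) = 121° (azimuth of n's horizontal projection).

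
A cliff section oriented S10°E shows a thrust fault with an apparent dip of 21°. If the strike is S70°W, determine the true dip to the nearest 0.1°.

21.3°

The section is 80° from the strike.
tan(true dip) = tan 21° / sin 80° = 0.3898
δ = arctan(0.3898) = 21.30°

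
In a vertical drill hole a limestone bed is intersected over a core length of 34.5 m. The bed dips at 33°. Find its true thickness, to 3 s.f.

True thickness t = h · cos(dip) = 34.5 × cos 33°
t = 34.5 × 0.8387 = 28.934 m

28.9 m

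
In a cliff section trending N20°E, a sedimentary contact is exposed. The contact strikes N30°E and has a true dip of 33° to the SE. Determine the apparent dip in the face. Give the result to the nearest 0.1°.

6.4°

The section lies 10° from the strike.
tan α = tan 33° × sin 10° = 0.6494 × 0.1736 = 0.1128
apparent dip = arctan 0.1128 = 6.43°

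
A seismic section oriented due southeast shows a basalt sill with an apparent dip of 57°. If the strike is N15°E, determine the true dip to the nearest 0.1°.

β = acute angle between strike N15°E and section due southeast = 60°.
tan(true dip) = tan 57° / sin 60° = 1.7781
δ = arctan(1.7781) = 60.65°

60.6°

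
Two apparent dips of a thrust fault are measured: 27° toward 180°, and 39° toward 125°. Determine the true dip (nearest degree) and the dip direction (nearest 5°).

true dip 39°, dip direction 130°

Each apparent-dip line lies in the plane. As unit vectors (x east, y north, z up), v₁ plunges 27°→180° and v₂ plunges 39°→125°.
The plane normal is n = v₁ × v₂ ∝ (0.358, -0.289, 0.567).
True dip = arccos(n_z / |n|) = arccos(0.7764) = 39.1°.
Dip direction = azimuth of (n_x, n_y) = atan2(0.358, -0.289) = 129°.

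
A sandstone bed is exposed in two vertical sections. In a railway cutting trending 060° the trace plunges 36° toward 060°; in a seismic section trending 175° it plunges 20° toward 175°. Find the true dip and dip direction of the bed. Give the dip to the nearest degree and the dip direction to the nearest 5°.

The two traces are lines in the plane: v₁ = (sin 60°·cos 36°, cos 60°·cos 36°, −sin 36°), v₂ = (sin 175°·cos 20°, cos 175°·cos 20°, −sin 20°).
n = v₁ × v₂ = (0.689, -0.191, 0.689) (taken with n_z > 0).
tan δ = √(n_x²+n_y²)/n_z = 0.715/0.689, so δ = 46.0°.
Dip direction = azimuth of (n_x, n_y) = atan2(0.689, -0.191) = 106°.

true dip 46°, dip direction 105°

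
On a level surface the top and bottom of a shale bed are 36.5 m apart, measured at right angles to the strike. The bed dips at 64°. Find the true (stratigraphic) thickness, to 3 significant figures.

True thickness t = w · sin(dip) = 36.5 × sin 64°
t = 36.5 × 0.8988 = 32.806 m

32.8 m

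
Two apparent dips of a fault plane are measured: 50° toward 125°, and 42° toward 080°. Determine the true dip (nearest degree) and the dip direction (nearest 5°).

Represent each trace as a vector plunging at its apparent dip toward its trend (east-north-up frame): v₁ = (0.527, -0.369, -0.766), v₂ = (0.732, 0.129, -0.669).
n = v₁ × v₂ = (0.346, -0.208, 0.338) (taken with n_z > 0).
Dip δ = arctan(|n_h|/n_z) = arctan(0.403/0.338) = 50.1°.
Dip direction = azimuth of (n_x, n_y) = atan2(0.346, -0.208) = 121°.

true dip 50°, dip direction 120°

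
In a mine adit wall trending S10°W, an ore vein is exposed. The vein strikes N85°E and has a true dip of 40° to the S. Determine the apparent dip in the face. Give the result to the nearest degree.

39°

The strike is N85°E and the section trends S10°W; the acute angle between them is β = 75°.
tan α = tan 40° × sin 75° = 0.8391 × 0.9659 = 0.8105
α = arctan(0.8105) = 39.03°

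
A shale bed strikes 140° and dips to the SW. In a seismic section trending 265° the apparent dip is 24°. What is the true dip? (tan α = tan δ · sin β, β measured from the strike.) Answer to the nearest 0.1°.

The section is 55° from the strike.
tan(true dip) = tan 24° / sin 55° = 0.5435
δ = arctan(0.5435) = 28.53°

28.5°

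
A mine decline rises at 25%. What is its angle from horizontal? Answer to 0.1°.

14.0°

tan θ = 25/100 = 0.2500
θ = arctan(0.2500) = 14.04°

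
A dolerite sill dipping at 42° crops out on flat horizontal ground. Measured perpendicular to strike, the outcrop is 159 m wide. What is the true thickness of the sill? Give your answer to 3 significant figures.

106 m

True thickness t = w · sin(dip) = 159 × sin 42°
t = 159 × 0.6691 = 106.392 m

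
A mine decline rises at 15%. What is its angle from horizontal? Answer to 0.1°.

8.5°

tan θ = 15/100 = 0.1500
θ = arctan(0.1500) = 8.53°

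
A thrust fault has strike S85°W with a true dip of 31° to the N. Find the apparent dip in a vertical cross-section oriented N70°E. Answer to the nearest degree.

The section lies 15° from the strike.
tan(apparent dip) = tan 31° · sin 15° = 0.1555
α = arctan(0.1555) = 8.84°

9°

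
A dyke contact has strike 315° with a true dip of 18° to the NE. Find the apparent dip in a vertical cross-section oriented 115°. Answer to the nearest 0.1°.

The section lies 20° from the strike.
tan(apparent dip) = tan 18° · sin 20° = 0.1111
α = arctan(0.1111) = 6.34°

6.3°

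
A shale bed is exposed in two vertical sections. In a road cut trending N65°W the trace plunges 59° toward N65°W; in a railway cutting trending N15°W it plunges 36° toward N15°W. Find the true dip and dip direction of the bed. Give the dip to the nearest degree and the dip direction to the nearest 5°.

Each apparent-dip line lies in the plane. As unit vectors (x east, y north, z up), v₁ plunges 59°→N65°W and v₂ plunges 36°→N15°W.
n = v₁ × v₂ = (-0.542, 0.095, 0.319) (taken with n_z > 0).
tan δ = √(n_x²+n_y²)/n_z = 0.550/0.319, so δ = 59.9°.
Dip direction = atan2(-0.542, 0.095) = 280° (azimuth of n's horizontal projection).

true dip 60°, dip direction 280°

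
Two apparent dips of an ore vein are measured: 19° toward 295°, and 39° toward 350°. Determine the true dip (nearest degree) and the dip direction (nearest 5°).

The two traces are lines in the plane: v₁ = (sin 295°·cos 19°, cos 295°·cos 19°, −sin 19°), v₂ = (sin 350°·cos 39°, cos 350°·cos 39°, −sin 39°).
Cross product v₁ × v₂ gives the pole to the plane: n ∝ (0.002, 0.495, 0.602).
True dip = arccos(n_z / |n|) = arccos(0.7721) = 39.5°.
The horizontal component of n points toward azimuth atan2(n_x, n_y) = 0°, the dip direction.

true dip 39°, dip direction 000°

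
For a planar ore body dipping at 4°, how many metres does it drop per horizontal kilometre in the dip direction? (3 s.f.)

69.9 m

drop per km = 1000 × tan 4° = 1000 × 0.0699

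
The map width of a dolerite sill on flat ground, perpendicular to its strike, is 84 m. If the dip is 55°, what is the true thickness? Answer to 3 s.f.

True thickness t = w · sin(dip) = 84 × sin 55°
t = 84 × 0.8192 = 68.809 m

68.8 m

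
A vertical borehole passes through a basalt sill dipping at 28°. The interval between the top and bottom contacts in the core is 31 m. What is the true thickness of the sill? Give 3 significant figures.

True thickness t = h · cos(dip) = 31 × cos 28°
t = 31 × 0.8829 = 27.371 m

27.4 m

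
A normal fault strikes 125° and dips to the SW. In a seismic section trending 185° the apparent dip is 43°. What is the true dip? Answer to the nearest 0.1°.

The section is 60° from the strike.
tan δ = tan α / sin β = tan 43° / sin 60° = 0.9325 / 0.8660 = 1.0768
δ = arctan(1.0768) = 47.12°

47.1°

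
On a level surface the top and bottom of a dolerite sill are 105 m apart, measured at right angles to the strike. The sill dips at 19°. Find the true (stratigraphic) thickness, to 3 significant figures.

True thickness t = w · sin(dip) = 105 × sin 19°
t = 105 × 0.3256 = 34.185 m

34.2 m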